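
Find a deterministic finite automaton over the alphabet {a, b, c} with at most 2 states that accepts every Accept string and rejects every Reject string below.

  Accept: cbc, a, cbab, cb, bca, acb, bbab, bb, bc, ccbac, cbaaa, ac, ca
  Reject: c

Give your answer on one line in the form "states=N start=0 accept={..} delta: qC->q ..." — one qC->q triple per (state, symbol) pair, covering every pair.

State merging on the prefix tree: take the shortest (then alphabetical) example prefix whose next move is undefined and point that move at state 0, else 1, else 2, ...; a target is out if some Accept/Reject pair would then sit in one state with the same input left (inseparable). If every existing state is out, open a new one.
a: 0a undefined. 0a->0: no, ac/c meet in 0 with "c" left. Open state 1: 0a->1.
b: 0b undefined. 0b->0: no, bc/c meet in 0 with "c" left. 0b->1: ok.
c: 0c undefined. 0c->0: ok.
ac: 1c undefined. 1c->0: no, cbc/c meet in 0. 1c->1: ok.
bb: 1b undefined. 1b->0: no, acb/c meet in 0. 1b->1: ok.
bba: 1a undefined. 1a->0: no, bca/c meet in 0. 1a->1: ok.
All examples now run through 2 states with every (state, symbol) defined. Accept strings end in {1}, Reject strings end in {0}; accept={1}.

states=2 start=0 accept={1} delta: 0a->1 0b->1 0c->0 1a->1 1b->1 1c->1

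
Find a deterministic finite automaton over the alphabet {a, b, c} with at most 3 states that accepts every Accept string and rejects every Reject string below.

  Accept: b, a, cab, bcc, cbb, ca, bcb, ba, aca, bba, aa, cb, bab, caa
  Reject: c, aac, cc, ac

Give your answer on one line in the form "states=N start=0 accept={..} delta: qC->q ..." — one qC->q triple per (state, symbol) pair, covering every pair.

states=3 start=0 accept={0,1} delta: 0a->0 0b->1 0c->2 1a->0 1b->0 1c->1 2a->0 2b->0 2c->2

Fold the examples into a partial DFA from state 0: repeatedly fix the first undefined (state, symbol) met by the shortest-then-alphabetical prefix, trying targets in increasing order and rejecting any under which an Accept and a Reject string meet in one state with the same remainder; add a state when all current targets are rejected. Accepting states are where Accept strings end.
a: 0a undefined. 0a->0: ok.
b: 0b undefined. 0b->0: no, bcc/cc meet in 0 with "cc" left. Open state 1: 0b->1.
c: 0c undefined. 0c->0: no, a/c meet in 0. 0c->1: no, b/c meet in 1. Open state 2: 0c->2.
ba: 1a undefined. 1a->0: ok.
bb: 1b undefined. 1b->0: ok.
bc: 1c undefined. 1c->0: no, bcc/c meet in 2. 1c->1: ok.
ca: 2a undefined. 2a->0: ok.
cb: 2b undefined. 2b->0: ok.
cc: 2c undefined. 2c->0: no, a/cc meet in 0. 2c->1: no, b/cc meet in 1. 2c->2: ok.
All examples now run through 3 states with every (state, symbol) defined. Accept strings end in {0,1}, Reject strings end in {2}; accept={0,1}.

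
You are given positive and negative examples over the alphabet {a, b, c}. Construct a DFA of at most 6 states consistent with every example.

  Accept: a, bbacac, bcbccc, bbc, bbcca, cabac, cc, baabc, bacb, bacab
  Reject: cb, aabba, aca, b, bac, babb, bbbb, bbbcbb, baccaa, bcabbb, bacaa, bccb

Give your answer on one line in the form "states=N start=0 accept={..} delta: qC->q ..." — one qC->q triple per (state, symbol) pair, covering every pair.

states=6 start=0 accept={0,3} delta: 0a->0 0b->1 0c->1 1a->2 1b->1 1c->3 2a->0 2b->3 2c->4 3a->1 3b->1 3c->5 4a->4 4b->0 4c->3 5a->0 5b->1 5c->0

Fold the examples into a partial DFA from state 0: repeatedly fix the first undefined (state, symbol) met by the shortest-then-alphabetical prefix, trying targets in increasing order and rejecting any under which an Accept and a Reject string meet in one state with the same remainder; add a state when all current targets are rejected. Accepting states are where Accept strings end.
a: 0a undefined. 0a->0: ok.
b: 0b undefined. 0b->0: no, a/aabba meet in 0. Open state 1: 0b->1.
c: 0c undefined. 0c->0: no, a/aca meet in 0. 0c->1: ok.
ba: 1a undefined. 1a->0: no, a/aca meet in 0. 1a->1: no, cc/bac meet in 1 with "c" left. Open state 2: 1a->2.
bb: 1b undefined. 1b->0: no, a/cb meet in 0. 1b->1: ok.
bc: 1c undefined. 1c->0: no, bbcca/aabba meet in 2. 1c->1: no, bcbccc/cb meet in 1. 1c->2: no, bbc/aabba meet in 2. Open state 3: 1c->3.
baa: 2a undefined. 2a->0: ok.
bab: 2b undefined. 2b->0: no, cabac/cb meet in 1. 2b->1: no, cabac/bac meet in 2 with "c" left. 2b->2: no, cabac/cb meet in 1. 2b->3: ok.
bac: 2c undefined. 2c->0: no, a/bac meet in 0. 2c->1: no, a/bacaa meet in 0. 2c->2: no, a/baccaa meet in 0. 2c->3: no, bbc/bac meet in 3. Open state 4: 2c->4.
bca: 3a undefined. 3a->0: no, cabac/cb meet in 1. 3a->1: ok.
bcb: 3b undefined. 3b->0: no, a/babb meet in 0. 3b->1: ok.
bcc: 3c undefined. 3c->0: no, bcbccc/cb meet in 1. 3c->1: no, bbcca/aabba meet in 2. 3c->2: no, bcbccc/bac meet in 4. 3c->3: no, bbcca/cb meet in 1. 3c->4: no, bacb/bccb meet in 4 with "b" left. Open state 5: 3c->5.
baca: 4a undefined. 4a->0: no, a/bacaa meet in 0. 4a->1: no, bacab/cb meet in 1. 4a->2: no, a/bacaa meet in 0. 4a->3: no, bacab/cb meet in 1. 4a->4: ok.
bacb: 4b undefined. 4b->0: ok.
bacc: 4c undefined. 4c->0: no, a/baccaa meet in 0. 4c->1: no, a/baccaa meet in 0. 4c->2: no, a/baccaa meet in 0. 4c->3: ok.
bccb: 5b undefined. 5b->0: no, a/bccb meet in 0. 5b->1: ok.
bbcca: 5a undefined. 5a->0: ok.
bcbccc: 5c undefined. 5c->0: ok.
All examples now run through 6 states with every (state, symbol) defined. Accept strings end in {0,3}, Reject strings end in {1,2,4}; accept={0,3}.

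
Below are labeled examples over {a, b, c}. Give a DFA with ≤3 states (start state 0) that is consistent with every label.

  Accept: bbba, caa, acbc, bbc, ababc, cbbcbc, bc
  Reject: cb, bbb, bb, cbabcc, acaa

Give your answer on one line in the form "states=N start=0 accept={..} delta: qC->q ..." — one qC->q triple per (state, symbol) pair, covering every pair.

Fold the examples into a partial DFA from state 0: repeatedly fix the first undefined (state, symbol) met by the shortest-then-alphabetical prefix, trying targets in increasing order and rejecting any under which an Accept and a Reject string meet in one state with the same remainder; add a state when all current targets are rejected. Accepting states are where Accept strings end.
a: 0a undefined. 0a->0: no, caa/acaa meet in 0 with "caa" left. Open state 1: 0a->1.
b: 0b undefined. 0b->0: ok.
c: 0c undefined. 0c->0: no, bbc/cb meet in 0. 0c->1: ok.
ab: 1b undefined. 1b->0: ok.
ac: 1c undefined. 1c->0: ok.
ca: 1a undefined. 1a->0: ok.
All examples now run through 2 states with every (state, symbol) defined. Accept strings end in {1}, Reject strings end in {0}; accept={1}.

states=2 start=0 accept={1} delta: 0a->1 0b->0 0c->1 1a->0 1b->0 1c->0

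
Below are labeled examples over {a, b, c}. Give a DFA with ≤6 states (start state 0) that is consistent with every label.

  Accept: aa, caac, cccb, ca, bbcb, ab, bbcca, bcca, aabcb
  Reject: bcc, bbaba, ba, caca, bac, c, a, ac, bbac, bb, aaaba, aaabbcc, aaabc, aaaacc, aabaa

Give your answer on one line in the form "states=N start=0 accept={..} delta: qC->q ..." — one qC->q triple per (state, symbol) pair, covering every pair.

states=4 start=0 accept={2} delta: 0a->1 0b->0 0c->1 1a->2 1b->2 1c->1 2a->3 2b->1 2c->0 3a->0 3b->0 3c->2

Fold the examples into a partial DFA from state 0: repeatedly fix the first undefined (state, symbol) met by the shortest-then-alphabetical prefix, trying targets in increasing order and rejecting any under which an Accept and a Reject string meet in one state with the same remainder; add a state when all current targets are rejected. Accepting states are where Accept strings end.
a: 0a undefined. 0a->0: no, aa/a meet in 0. Open state 1: 0a->1.
b: 0b undefined. 0b->0: ok.
c: 0c undefined. 0c->0: no, cccb/bcc meet in 0. 0c->1: ok.
aa: 1a undefined. 1a->0: no, aa/caca meet in 0. 1a->1: no, aa/ba meet in 1. Open state 2: 1a->2.
ab: 1b undefined. 1b->0: no, bbcb/bb meet in 0. 1b->1: no, aa/bbaba meet in 2. 1b->2: ok.
ac: 1c undefined. 1c->0: no, bbcca/ba meet in 1. 1c->1: ok.
aaa: 2a undefined. 2a->0: no, caac/bcc meet in 1. 2a->1: no, caac/bcc meet in 1. 2a->2: no, aa/bbaba meet in 2. Open state 3: 2a->3.
aab: 2b undefined. 2b->0: no, aa/aabaa meet in 2. 2b->1: ok.
cac: 2c undefined. 2c->0: ok.
aaaa: 3a undefined. 3a->0: ok.
aaab: 3b undefined. 3b->0: ok.
caac: 3c undefined. 3c->0: no, caac/bb meet in 0. 3c->1: no, caac/bcc meet in 1. 3c->2: ok.
All examples now run through 4 states with every (state, symbol) defined. Accept strings end in {2}, Reject strings end in {0,1,3}; accept={2}.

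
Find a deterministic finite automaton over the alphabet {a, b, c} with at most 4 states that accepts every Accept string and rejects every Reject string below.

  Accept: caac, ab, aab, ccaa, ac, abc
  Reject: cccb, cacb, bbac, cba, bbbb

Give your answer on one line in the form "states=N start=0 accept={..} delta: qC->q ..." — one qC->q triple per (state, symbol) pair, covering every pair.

State merging on the prefix tree: take the shortest (then alphabetical) example prefix whose next move is undefined and point that move at state 0, else 1, else 2, ...; a target is out if some Accept/Reject pair would then sit in one state with the same input left (inseparable). If every existing state is out, open a new one.
a: 0a undefined. 0a->0: ok.
b: 0b undefined. 0b->0: no, ab/bbbb meet in 0. Open state 1: 0b->1.
c: 0c undefined. 0c->0: no, ab/cccb meet in 1. 0c->1: ok.
bb: 1b undefined. 1b->0: no, ab/bbac meet in 1. 1b->1: no, ab/bbbb meet in 1. Open state 2: 1b->2.
ca: 1a undefined. 1a->0: ok.
cc: 1c undefined. 1c->0: ok.
bba: 2a undefined. 2a->0: no, caac/bbac meet in 1. 2a->1: no, caac/cba meet in 1. 2a->2: ok.
bbb: 2b undefined. 2b->0: no, caac/bbbb meet in 1. 2b->1: ok.
bbac: 2c undefined. 2c->0: no, ccaa/bbac meet in 0. 2c->1: no, caac/bbac meet in 1. 2c->2: ok.
All examples now run through 3 states with every (state, symbol) defined. Accept strings end in {0,1}, Reject strings end in {2}; accept={0,1}.

states=3 start=0 accept={0,1} delta: 0a->0 0b->1 0c->1 1a->0 1b->2 1c->0 2a->2 2b->1 2c->2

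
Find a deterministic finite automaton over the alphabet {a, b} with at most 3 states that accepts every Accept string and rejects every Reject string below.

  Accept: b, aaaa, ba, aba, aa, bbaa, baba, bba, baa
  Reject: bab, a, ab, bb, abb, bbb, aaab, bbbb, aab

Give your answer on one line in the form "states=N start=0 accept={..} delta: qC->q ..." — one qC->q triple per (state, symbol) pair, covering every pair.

states=3 start=0 accept={2} delta: 0a->1 0b->2 1a->2 1b->1 2a->2 2b->1

Fold the examples into a partial DFA from state 0: repeatedly fix the first undefined (state, symbol) met by the shortest-then-alphabetical prefix, trying targets in increasing order and rejecting any under which an Accept and a Reject string meet in one state with the same remainder; add a state when all current targets are rejected. Accepting states are where Accept strings end.
a: 0a undefined. 0a->0: no, b/ab meet in 0 with "b" left. Open state 1: 0a->1.
b: 0b undefined. 0b->0: no, b/bb meet in 0. 0b->1: no, b/a meet in 1. Open state 2: 0b->2.
aa: 1a undefined. 1a->0: no, b/aab meet in 2. 1a->1: no, aaaa/a meet in 1. 1a->2: ok.
ab: 1b undefined. 1b->0: no, b/abb meet in 2. 1b->1: ok.
ba: 2a undefined. 2a->0: no, b/bab meet in 2. 2a->1: no, ba/bab meet in 1. 2a->2: ok.
bb: 2b undefined. 2b->0: no, b/bbb meet in 2. 2b->1: ok.
All examples now run through 3 states with every (state, symbol) defined. Accept strings end in {2}, Reject strings end in {1}; accept={2}.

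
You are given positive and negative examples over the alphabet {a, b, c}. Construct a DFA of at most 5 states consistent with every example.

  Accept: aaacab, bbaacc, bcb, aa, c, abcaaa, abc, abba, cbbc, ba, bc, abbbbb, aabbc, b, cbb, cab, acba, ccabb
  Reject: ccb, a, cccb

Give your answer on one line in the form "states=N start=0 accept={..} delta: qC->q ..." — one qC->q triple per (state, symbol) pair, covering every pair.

Grow the machine one transition at a time. Run the examples from 0; the earliest place one falls off (shortest prefix, ties alphabetical) gets sent to the lowest-numbered state that keeps every Accept/Reject pair distinguishable — a pair clashes when both reach the same state with identical unread suffix — and to a fresh state only if none does.
a: 0a undefined. 0a->0: no, aa/a meet in 0. Open state 1: 0a->1.
b: 0b undefined. 0b->0: no, ba/a meet in 1. 0b->1: no, b/a meet in 1. Open state 2: 0b->2.
c: 0c undefined. 0c->0: no, b/ccb meet in 2. 0c->1: no, c/a meet in 1. 0c->2: no, bcb/ccb meet in 2 with "cb" left. Open state 3: 0c->3.
aa: 1a undefined. 1a->0: ok.
ab: 1b undefined. 1b->0: ok.
ac: 1c undefined. 1c->0: ok.
ba: 2a undefined. 2a->0: ok.
bb: 2b undefined. 2b->0: ok.
bc: 2c undefined. 2c->0: ok.
ca: 3a undefined. 3a->0: ok.
cb: 3b undefined. 3b->0: ok.
cc: 3c undefined. 3c->0: no, aaacab/cccb meet in 0. 3c->1: no, aaacab/ccb meet in 0. 3c->2: no, aaacab/ccb meet in 0. 3c->3: no, aaacab/ccb meet in 0. Open state 4: 3c->4.
cca: 4a undefined. 4a->0: ok.
ccb: 4b undefined. 4b->0: no, aaacab/ccb meet in 0. 4b->1: ok.
ccc: 4c undefined. 4c->0: no, bcb/cccb meet in 2. 4c->1: no, aaacab/cccb meet in 0. 4c->2: no, aaacab/cccb meet in 0. 4c->3: no, aaacab/cccb meet in 0. 4c->4: ok.
All examples now run through 5 states with every (state, symbol) defined. Accept strings end in {0,2,3,4}, Reject strings end in {1}; accept={0,2,3,4}.

states=5 start=0 accept={0,2,3,4} delta: 0a->1 0b->2 0c->3 1a->0 1b->0 1c->0 2a->0 2b->0 2c->0 3a->0 3b->0 3c->4 4a->0 4b->1 4c->4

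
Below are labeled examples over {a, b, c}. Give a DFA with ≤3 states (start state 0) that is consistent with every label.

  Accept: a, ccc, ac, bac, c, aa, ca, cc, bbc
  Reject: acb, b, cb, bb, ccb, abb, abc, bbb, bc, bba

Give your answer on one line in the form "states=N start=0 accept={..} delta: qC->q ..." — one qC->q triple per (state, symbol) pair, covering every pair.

State merging on the prefix tree: take the shortest (then alphabetical) example prefix whose next move is undefined and point that move at state 0, else 1, else 2, ...; a target is out if some Accept/Reject pair would then sit in one state with the same input left (inseparable). If every existing state is out, open a new one.
a: 0a undefined. 0a->0: ok.
b: 0b undefined. 0b->0: no, a/b meet in 0. Open state 1: 0b->1.
c: 0c undefined. 0c->0: ok.
ba: 1a undefined. 1a->0: ok.
bb: 1b undefined. 1b->0: no, a/bb meet in 0. 1b->1: no, a/bba meet in 0. Open state 2: 1b->2.
bc: 1c undefined. 1c->0: no, a/abc meet in 0. 1c->1: ok.
bba: 2a undefined. 2a->0: no, a/bba meet in 0. 2a->1: ok.
bbb: 2b undefined. 2b->0: no, a/bbb meet in 0. 2b->1: ok.
bbc: 2c undefined. 2c->0: ok.
All examples now run through 3 states with every (state, symbol) defined. Accept strings end in {0}, Reject strings end in {1,2}; accept={0}.

states=3 start=0 accept={0} delta: 0a->0 0b->1 0c->0 1a->0 1b->2 1c->1 2a->1 2b->1 2c->0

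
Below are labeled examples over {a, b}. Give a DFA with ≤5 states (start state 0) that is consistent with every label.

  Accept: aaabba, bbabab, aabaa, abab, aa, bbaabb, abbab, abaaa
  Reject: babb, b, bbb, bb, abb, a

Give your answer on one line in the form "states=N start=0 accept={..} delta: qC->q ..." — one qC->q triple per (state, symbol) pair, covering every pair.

states=3 start=0 accept={2} delta: 0a->1 0b->0 1a->2 1b->1 2a->1 2b->2

Grow the machine one transition at a time. Run the examples from 0; the earliest place one falls off (shortest prefix, ties alphabetical) gets sent to the lowest-numbered state that keeps every Accept/Reject pair distinguishable — a pair clashes when both reach the same state with identical unread suffix — and to a fresh state only if none does.
a: 0a undefined. 0a->0: no, aa/a meet in 0. Open state 1: 0a->1.
b: 0b undefined. 0b->0: ok.
aa: 1a undefined. 1a->0: no, aabaa/b meet in 0. 1a->1: no, aa/a meet in 1. Open state 2: 1a->2.
ab: 1b undefined. 1b->0: no, bbabab/babb meet in 0. 1b->1: ok.
aaa: 2a undefined. 2a->0: no, aaabba/babb meet in 1. 2a->1: ok.
aab: 2b undefined. 2b->0: no, bbabab/b meet in 0. 2b->1: no, bbabab/babb meet in 1. 2b->2: ok.
All examples now run through 3 states with every (state, symbol) defined. Accept strings end in {2}, Reject strings end in {0,1}; accept={2}.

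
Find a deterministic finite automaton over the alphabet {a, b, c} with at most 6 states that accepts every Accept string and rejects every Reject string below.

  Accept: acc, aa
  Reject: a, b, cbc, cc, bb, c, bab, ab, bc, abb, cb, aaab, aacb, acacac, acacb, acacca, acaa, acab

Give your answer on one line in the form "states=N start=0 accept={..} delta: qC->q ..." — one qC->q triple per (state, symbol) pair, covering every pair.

Grow the machine one transition at a time. Run the examples from 0; the earliest place one falls off (shortest prefix, ties alphabetical) gets sent to the lowest-numbered state that keeps every Accept/Reject pair distinguishable — a pair clashes when both reach the same state with identical unread suffix — and to a fresh state only if none does.
a: 0a undefined. 0a->0: no, acc/cc meet in 0 with "cc" left. Open state 1: 0a->1.
b: 0b undefined. 0b->0: ok.
c: 0c undefined. 0c->0: ok.
aa: 1a undefined. 1a->0: no, aa/b meet in 0. 1a->1: no, aa/a meet in 1. Open state 2: 1a->2.
ab: 1b undefined. 1b->0: ok.
ac: 1c undefined. 1c->0: no, acc/b meet in 0. 1c->1: no, acc/a meet in 1. 1c->2: ok.
aaa: 2a undefined. 2a->0: no, aa/acacac meet in 2. 2a->1: no, aa/acacac meet in 2. 2a->2: no, aa/acaa meet in 2. Open state 3: 2a->3.
aac: 2c undefined. 2c->0: no, acc/b meet in 0. 2c->1: no, acc/a meet in 1. 2c->2: ok.
aaab: 3b undefined. 3b->0: ok.
aacb: 2b undefined. 2b->0: ok.
acaa: 3a undefined. 3a->0: ok.
acac: 3c undefined. 3c->0: no, acc/acacac meet in 2. 3c->1: no, acc/acacac meet in 2. 3c->2: no, acc/acacac meet in 2. 3c->3: ok.
All examples now run through 4 states with every (state, symbol) defined. Accept strings end in {2}, Reject strings end in {0,1}; accept={2}.

states=4 start=0 accept={2} delta: 0a->1 0b->0 0c->0 1a->2 1b->0 1c->2 2a->3 2b->0 2c->2 3a->0 3b->0 3c->3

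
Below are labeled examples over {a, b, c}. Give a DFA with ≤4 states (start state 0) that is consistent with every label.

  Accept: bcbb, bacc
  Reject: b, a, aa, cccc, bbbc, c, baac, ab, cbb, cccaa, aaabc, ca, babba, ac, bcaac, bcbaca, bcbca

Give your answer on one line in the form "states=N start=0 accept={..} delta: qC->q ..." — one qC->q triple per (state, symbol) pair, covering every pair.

states=4 start=0 accept={3} delta: 0a->0 0b->1 0c->0 1a->1 1b->0 1c->2 2a->0 2b->3 2c->3 3a->0 3b->3 3c->0

Fold the examples into a partial DFA from state 0: repeatedly fix the first undefined (state, symbol) met by the shortest-then-alphabetical prefix, trying targets in increasing order and rejecting any under which an Accept and a Reject string meet in one state with the same remainder; add a state when all current targets are rejected. Accepting states are where Accept strings end.
a: 0a undefined. 0a->0: ok.
b: 0b undefined. 0b->0: no, bcbb/cbb meet in 0 with "cbb" left. Open state 1: 0b->1.
c: 0c undefined. 0c->0: ok.
ba: 1a undefined. 1a->0: no, bacc/a meet in 0. 1a->1: ok.
bb: 1b undefined. 1b->0: ok.
bc: 1c undefined. 1c->0: no, bcbb/a meet in 0. 1c->1: no, bcbb/b meet in 1. Open state 2: 1c->2.
bca: 2a undefined. 2a->0: ok.
bcb: 2b undefined. 2b->0: no, bcbb/b meet in 1. 2b->1: no, bcbb/a meet in 0. 2b->2: no, bcbb/bbbc meet in 2. Open state 3: 2b->3.
bacc: 2c undefined. 2c->0: no, bacc/a meet in 0. 2c->1: no, bacc/b meet in 1. 2c->2: no, bacc/bbbc meet in 2. 2c->3: ok.
bcba: 3a undefined. 3a->0: ok.
bcbb: 3b undefined. 3b->0: no, bcbb/a meet in 0. 3b->1: no, bcbb/b meet in 1. 3b->2: no, bcbb/bbbc meet in 2. 3b->3: ok.
bcbc: 3c undefined. 3c->0: ok.
All examples now run through 4 states with every (state, symbol) defined. Accept strings end in {3}, Reject strings end in {0,1,2}; accept={3}.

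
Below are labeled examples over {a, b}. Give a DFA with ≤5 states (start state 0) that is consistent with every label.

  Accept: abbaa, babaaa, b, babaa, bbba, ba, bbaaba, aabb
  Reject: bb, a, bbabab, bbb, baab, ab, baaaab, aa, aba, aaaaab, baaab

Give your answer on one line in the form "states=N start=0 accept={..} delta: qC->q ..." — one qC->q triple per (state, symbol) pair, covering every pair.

states=4 start=0 accept={2} delta: 0a->1 0b->2 1a->1 1b->0 2a->2 2b->3 3a->2 3b->3

Fold the examples into a partial DFA from state 0: repeatedly fix the first undefined (state, symbol) met by the shortest-then-alphabetical prefix, trying targets in increasing order and rejecting any under which an Accept and a Reject string meet in one state with the same remainder; add a state when all current targets are rejected. Accepting states are where Accept strings end.
a: 0a undefined. 0a->0: no, b/ab meet in 0 with "b" left. Open state 1: 0a->1.
b: 0b undefined. 0b->0: no, b/bb meet in 0. 0b->1: no, b/a meet in 1. Open state 2: 0b->2.
aa: 1a undefined. 1a->0: no, aabb/bb meet in 2 with "b" left. 1a->1: ok.
ab: 1b undefined. 1b->0: ok.
ba: 2a undefined. 2a->0: no, abbaa/a meet in 1. 2a->1: no, abbaa/a meet in 1. 2a->2: ok.
bb: 2b undefined. 2b->0: no, abbaa/bbb meet in 2. 2b->1: no, babaaa/bb meet in 1. 2b->2: no, abbaa/bb meet in 2. Open state 3: 2b->3.
bba: 3a undefined. 3a->0: no, babaaa/a meet in 1. 3a->1: no, babaaa/a meet in 1. 3a->2: ok.
bbb: 3b undefined. 3b->0: no, bbba/a meet in 1. 3b->1: no, bbba/a meet in 1. 3b->2: no, abbaa/bbb meet in 2. 3b->3: ok.
All examples now run through 4 states with every (state, symbol) defined. Accept strings end in {2}, Reject strings end in {0,1,3}; accept={2}.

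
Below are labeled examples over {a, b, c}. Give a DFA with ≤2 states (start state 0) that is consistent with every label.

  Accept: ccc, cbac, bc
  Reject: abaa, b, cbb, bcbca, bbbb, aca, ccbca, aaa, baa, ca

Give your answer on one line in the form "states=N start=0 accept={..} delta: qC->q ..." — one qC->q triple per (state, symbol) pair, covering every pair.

Fold the examples into a partial DFA from state 0: repeatedly fix the first undefined (state, symbol) met by the shortest-then-alphabetical prefix, trying targets in increasing order and rejecting any under which an Accept and a Reject string meet in one state with the same remainder; add a state when all current targets are rejected. Accepting states are where Accept strings end.
a: 0a undefined. 0a->0: ok.
b: 0b undefined. 0b->0: ok.
c: 0c undefined. 0c->0: no, ccc/abaa meet in 0. Open state 1: 0c->1.
ca: 1a undefined. 1a->0: ok.
cb: 1b undefined. 1b->0: ok.
cc: 1c undefined. 1c->0: ok.
All examples now run through 2 states with every (state, symbol) defined. Accept strings end in {1}, Reject strings end in {0}; accept={1}.

states=2 start=0 accept={1} delta: 0a->0 0b->0 0c->1 1a->0 1b->0 1c->0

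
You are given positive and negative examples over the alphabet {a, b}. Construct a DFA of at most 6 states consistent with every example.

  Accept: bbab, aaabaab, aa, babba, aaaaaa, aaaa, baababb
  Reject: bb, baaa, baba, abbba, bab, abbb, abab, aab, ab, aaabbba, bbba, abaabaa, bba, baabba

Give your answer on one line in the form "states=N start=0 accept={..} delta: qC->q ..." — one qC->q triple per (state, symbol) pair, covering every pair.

states=6 start=0 accept={0,4,5} delta: 0a->0 0b->1 1a->2 1b->2 2a->3 2b->3 3a->1 3b->4 4a->5 4b->1 5a->1 5b->3

Fold the examples into a partial DFA from state 0: repeatedly fix the first undefined (state, symbol) met by the shortest-then-alphabetical prefix, trying targets in increasing order and rejecting any under which an Accept and a Reject string meet in one state with the same remainder; add a state when all current targets are rejected. Accepting states are where Accept strings end.
a: 0a undefined. 0a->0: ok.
b: 0b undefined. 0b->0: no, bbab/bb meet in 0. Open state 1: 0b->1.
ba: 1a undefined. 1a->0: no, aaabaab/bab meet in 1. 1a->1: no, aaabaab/bb meet in 1 with "b" left. Open state 2: 1a->2.
bb: 1b undefined. 1b->0: no, bbab/abbb meet in 1. 1b->1: no, bbab/bab meet in 2 with "b" left. 1b->2: ok.
baa: 2a undefined. 2a->0: no, bbab/aab meet in 1. 2a->1: no, bbab/bb meet in 2. 2a->2: no, bbab/bab meet in 2 with "b" left. Open state 3: 2a->3.
bab: 2b undefined. 2b->0: no, aa/baba meet in 0. 2b->1: no, babba/bba meet in 3. 2b->2: no, babba/baba meet in 3. 2b->3: ok.
baaa: 3a undefined. 3a->0: no, aa/baaa meet in 0. 3a->1: ok.
baab: 3b undefined. 3b->0: no, bbab/abaabaa meet in 0. 3b->1: no, bbab/baaa meet in 1. 3b->2: no, bbab/bb meet in 2. 3b->3: no, bbab/bab meet in 3. Open state 4: 3b->4.
baaba: 4a undefined. 4a->0: no, aa/abaabaa meet in 0. 4a->1: no, babba/baaa meet in 1. 4a->2: no, babba/bb meet in 2. 4a->3: no, babba/bab meet in 3. 4a->4: no, bbab/abaabaa meet in 4. Open state 5: 4a->5.
baabb: 4b undefined. 4b->0: no, aa/baabba meet in 0. 4b->1: ok.
baabab: 5b undefined. 5b->0: no, baababb/baaa meet in 1. 5b->1: no, baababb/bb meet in 2. 5b->2: no, baababb/bab meet in 3. 5b->3: ok.
abaabaa: 5a undefined. 5a->0: no, aa/abaabaa meet in 0. 5a->1: ok.
All examples now run through 6 states with every (state, symbol) defined. Accept strings end in {0,4,5}, Reject strings end in {1,2,3}; accept={0,4,5}.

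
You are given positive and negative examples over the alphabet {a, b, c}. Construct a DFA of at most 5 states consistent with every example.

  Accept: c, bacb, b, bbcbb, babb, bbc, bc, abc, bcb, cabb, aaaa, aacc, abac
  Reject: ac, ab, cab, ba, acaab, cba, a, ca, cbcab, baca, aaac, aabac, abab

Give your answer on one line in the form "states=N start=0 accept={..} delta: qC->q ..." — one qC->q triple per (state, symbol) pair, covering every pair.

states=4 start=0 accept={0} delta: 0a->1 0b->0 0c->0 1a->0 1b->2 1c->2 2a->3 2b->0 2c->0 3a->1 3b->1 3c->0

Grow the machine one transition at a time. Run the examples from 0; the earliest place one falls off (shortest prefix, ties alphabetical) gets sent to the lowest-numbered state that keeps every Accept/Reject pair distinguishable — a pair clashes when both reach the same state with identical unread suffix — and to a fresh state only if none does.
a: 0a undefined. 0a->0: no, c/ac meet in 0 with "c" left. Open state 1: 0a->1.
b: 0b undefined. 0b->0: ok.
c: 0c undefined. 0c->0: ok.
aa: 1a undefined. 1a->0: ok.
ab: 1b undefined. 1b->0: no, c/ab meet in 0. 1b->1: no, c/abab meet in 0. Open state 2: 1b->2.
ac: 1c undefined. 1c->0: no, c/ac meet in 0. 1c->1: no, c/baca meet in 0. 1c->2: ok.
aba: 2a undefined. 2a->0: no, c/baca meet in 0. 2a->1: no, c/acaab meet in 0. 2a->2: no, bacb/acaab meet in 2 with "b" left. Open state 3: 2a->3.
abc: 2c undefined. 2c->0: ok.
abab: 3b undefined. 3b->0: no, c/abab meet in 0. 3b->1: ok.
abac: 3c undefined. 3c->0: ok.
acaa: 3a undefined. 3a->0: no, c/acaab meet in 0. 3a->1: ok.
babb: 2b undefined. 2b->0: ok.
All examples now run through 4 states with every (state, symbol) defined. Accept strings end in {0}, Reject strings end in {1,2,3}; accept={0}.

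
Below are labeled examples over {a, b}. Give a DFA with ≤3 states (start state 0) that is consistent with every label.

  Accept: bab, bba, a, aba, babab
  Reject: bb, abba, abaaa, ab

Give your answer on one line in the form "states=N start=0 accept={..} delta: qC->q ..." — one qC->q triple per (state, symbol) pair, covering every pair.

states=3 start=0 accept={1} delta: 0a->1 0b->1 1a->2 1b->0 2a->0 2b->1

Fold the examples into a partial DFA from state 0: repeatedly fix the first undefined (state, symbol) met by the shortest-then-alphabetical prefix, trying targets in increasing order and rejecting any under which an Accept and a Reject string meet in one state with the same remainder; add a state when all current targets are rejected. Accepting states are where Accept strings end.
a: 0a undefined. 0a->0: no, bba/abba meet in 0 with "bba" left. Open state 1: 0a->1.
b: 0b undefined. 0b->0: no, bab/ab meet in 1 with "b" left. 0b->1: ok.
ab: 1b undefined. 1b->0: ok.
ba: 1a undefined. 1a->0: no, bab/abaaa meet in 1. 1a->1: no, bab/bb meet in 0. Open state 2: 1a->2.
bab: 2b undefined. 2b->0: no, bab/bb meet in 0. 2b->1: ok.
abaaa: 2a undefined. 2a->0: ok.
All examples now run through 3 states with every (state, symbol) defined. Accept strings end in {1}, Reject strings end in {0,2}; accept={1}.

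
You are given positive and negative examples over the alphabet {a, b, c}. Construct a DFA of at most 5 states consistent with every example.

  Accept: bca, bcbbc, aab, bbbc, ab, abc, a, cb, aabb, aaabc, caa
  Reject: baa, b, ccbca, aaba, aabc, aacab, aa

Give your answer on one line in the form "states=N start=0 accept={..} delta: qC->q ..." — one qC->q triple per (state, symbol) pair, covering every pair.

states=5 start=0 accept={1,2,4} delta: 0a->1 0b->0 0c->2 1a->3 1b->1 1c->1 2a->2 2b->1 2c->1 3a->0 3b->4 3c->3 4a->0 4b->1 4c->0

Fold the examples into a partial DFA from state 0: repeatedly fix the first undefined (state, symbol) met by the shortest-then-alphabetical prefix, trying targets in increasing order and rejecting any under which an Accept and a Reject string meet in one state with the same remainder; add a state when all current targets are rejected. Accepting states are where Accept strings end.
a: 0a undefined. 0a->0: no, aab/b meet in 0 with "b" left. Open state 1: 0a->1.
b: 0b undefined. 0b->0: ok.
c: 0c undefined. 0c->0: no, bca/ccbca meet in 1. 0c->1: no, bca/baa meet in 1 with "a" left. Open state 2: 0c->2.
aa: 1a undefined. 1a->0: no, aab/baa meet in 0. 1a->1: no, abc/aabc meet in 1 with "bc" left. 1a->2: no, bbbc/baa meet in 2. Open state 3: 1a->3.
ab: 1b undefined. 1b->0: no, ab/b meet in 0. 1b->1: ok.
ca: 2a undefined. 2a->0: no, bca/b meet in 0. 2a->1: no, caa/baa meet in 3. 2a->2: ok.
cb: 2b undefined. 2b->0: no, cb/b meet in 0. 2b->1: ok.
cc: 2c undefined. 2c->0: no, bca/ccbca meet in 2. 2c->1: ok.
aaa: 3a undefined. 3a->0: ok.
aab: 3b undefined. 3b->0: no, bca/aabc meet in 2. 3b->1: no, bcbbc/aabc meet in 1 with "c" left. 3b->2: no, bca/aaba meet in 2. 3b->3: no, aab/baa meet in 3. Open state 4: 3b->4.
aac: 3c undefined. 3c->0: no, ab/aacab meet in 1. 3c->1: no, aab/aacab meet in 4. 3c->2: no, ab/aacab meet in 1. 3c->3: ok.
abc: 1c undefined. 1c->0: no, bcbbc/b meet in 0. 1c->1: ok.
aaba: 4a undefined. 4a->0: ok.
aabb: 4b undefined. 4b->0: no, aabb/b meet in 0. 4b->1: ok.
aabc: 4c undefined. 4c->0: ok.
All examples now run through 5 states with every (state, symbol) defined. Accept strings end in {1,2,4}, Reject strings end in {0,3}; accept={1,2,4}.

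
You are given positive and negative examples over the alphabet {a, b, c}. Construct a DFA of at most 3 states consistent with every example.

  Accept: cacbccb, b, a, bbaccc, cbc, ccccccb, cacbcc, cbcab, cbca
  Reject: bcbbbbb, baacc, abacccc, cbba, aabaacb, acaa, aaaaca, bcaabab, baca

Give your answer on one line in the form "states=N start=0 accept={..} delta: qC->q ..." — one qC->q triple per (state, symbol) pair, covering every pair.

states=3 start=0 accept={0} delta: 0a->0 0b->0 0c->1 1a->1 1b->2 1c->2 2a->1 2b->1 2c->0

State merging on the prefix tree: take the shortest (then alphabetical) example prefix whose next move is undefined and point that move at state 0, else 1, else 2, ...; a target is out if some Accept/Reject pair would then sit in one state with the same input left (inseparable). If every existing state is out, open a new one.
a: 0a undefined. 0a->0: ok.
b: 0b undefined. 0b->0: ok.
c: 0c undefined. 0c->0: no, cacbccb/bcbbbbb meet in 0. Open state 1: 0c->1.
ca: 1a undefined. 1a->0: no, b/acaa meet in 0. 1a->1: ok.
cb: 1b undefined. 1b->0: no, b/bcbbbbb meet in 0. 1b->1: no, cbc/baacc meet in 1 with "c" left. Open state 2: 1b->2.
cc: 1c undefined. 1c->0: no, cacbccb/baacc meet in 0. 1c->1: no, bbaccc/baacc meet in 1. 1c->2: ok.
cbb: 2b undefined. 2b->0: no, cacbccb/bcbbbbb meet in 0. 2b->1: ok.
cbc: 2c undefined. 2c->0: ok.
bcaaba: 2a undefined. 2a->0: no, cacbccb/bcaabab meet in 0. 2a->1: ok.
All examples now run through 3 states with every (state, symbol) defined. Accept strings end in {0}, Reject strings end in {1,2}; accept={0}.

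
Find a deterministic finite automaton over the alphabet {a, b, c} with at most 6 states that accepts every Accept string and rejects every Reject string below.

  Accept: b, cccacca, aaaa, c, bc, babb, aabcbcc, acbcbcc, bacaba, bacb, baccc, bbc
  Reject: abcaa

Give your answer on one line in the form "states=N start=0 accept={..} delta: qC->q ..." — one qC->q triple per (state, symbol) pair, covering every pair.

states=3 start=0 accept={0,1} delta: 0a->0 0b->0 0c->1 1a->2 1b->0 1c->0 2a->2 2b->0 2c->1

Fold the examples into a partial DFA from state 0: repeatedly fix the first undefined (state, symbol) met by the shortest-then-alphabetical prefix, trying targets in increasing order and rejecting any under which an Accept and a Reject string meet in one state with the same remainder; add a state when all current targets are rejected. Accepting states are where Accept strings end.
a: 0a undefined. 0a->0: ok.
b: 0b undefined. 0b->0: ok.
c: 0c undefined. 0c->0: no, b/abcaa meet in 0. Open state 1: 0c->1.
cc: 1c undefined. 1c->0: ok.
acb: 1b undefined. 1b->0: ok.
abca: 1a undefined. 1a->0: no, b/abcaa meet in 0. 1a->1: no, cccacca/abcaa meet in 1. Open state 2: 1a->2.
abcaa: 2a undefined. 2a->0: no, b/abcaa meet in 0. 2a->1: no, c/abcaa meet in 1. 2a->2: ok.
bacab: 2b undefined. 2b->0: ok.
cccac: 2c undefined. 2c->0: no, cccacca/abcaa meet in 2. 2c->1: ok.
All examples now run through 3 states with every (state, symbol) defined. Accept strings end in {0,1}, Reject strings end in {2}; accept={0,1}.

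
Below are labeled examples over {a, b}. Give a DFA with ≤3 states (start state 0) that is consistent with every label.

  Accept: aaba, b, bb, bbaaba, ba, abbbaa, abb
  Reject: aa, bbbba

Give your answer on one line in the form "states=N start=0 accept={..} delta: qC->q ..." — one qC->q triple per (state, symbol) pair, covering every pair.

Fold the examples into a partial DFA from state 0: repeatedly fix the first undefined (state, symbol) met by the shortest-then-alphabetical prefix, trying targets in increasing order and rejecting any under which an Accept and a Reject string meet in one state with the same remainder; add a state when all current targets are rejected. Accepting states are where Accept strings end.
a: 0a undefined. 0a->0: ok.
b: 0b undefined. 0b->0: no, aaba/aa meet in 0. Open state 1: 0b->1.
ba: 1a undefined. 1a->0: no, aaba/aa meet in 0. 1a->1: ok.
bb: 1b undefined. 1b->0: no, bb/aa meet in 0. 1b->1: no, aaba/bbbba meet in 1. Open state 2: 1b->2.
bba: 2a undefined. 2a->0: ok.
bbb: 2b undefined. 2b->0: no, aaba/bbbba meet in 1. 2b->1: ok.
All examples now run through 3 states with every (state, symbol) defined. Accept strings end in {1,2}, Reject strings end in {0}; accept={1,2}.

states=3 start=0 accept={1,2} delta: 0a->0 0b->1 1a->1 1b->2 2a->0 2b->1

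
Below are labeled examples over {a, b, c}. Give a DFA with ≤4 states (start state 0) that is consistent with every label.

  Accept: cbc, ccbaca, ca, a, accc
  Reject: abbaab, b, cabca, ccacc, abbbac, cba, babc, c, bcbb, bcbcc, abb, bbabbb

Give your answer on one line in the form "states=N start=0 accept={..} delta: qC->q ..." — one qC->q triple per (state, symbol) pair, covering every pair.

states=4 start=0 accept={0} delta: 0a->0 0b->1 0c->1 1a->0 1b->2 1c->2 2a->2 2b->3 2c->0 3a->0 3b->1 3c->0

State merging on the prefix tree: take the shortest (then alphabetical) example prefix whose next move is undefined and point that move at state 0, else 1, else 2, ...; a target is out if some Accept/Reject pair would then sit in one state with the same input left (inseparable). If every existing state is out, open a new one.
a: 0a undefined. 0a->0: ok.
b: 0b undefined. 0b->0: no, a/abbaab meet in 0. Open state 1: 0b->1.
c: 0c undefined. 0c->0: no, ca/ccacc meet in 0. 0c->1: ok.
ba: 1a undefined. 1a->0: ok.
bb: 1b undefined. 1b->0: no, cbc/abbaab meet in 1. 1b->1: no, cbc/babc meet in 1 with "c" left. Open state 2: 1b->2.
bc: 1c undefined. 1c->0: no, ccbaca/cabca meet in 0. 1c->1: no, ca/cabca meet in 0. 1c->2: ok.
bba: 2a undefined. 2a->0: no, ca/cabca meet in 0. 2a->1: no, cbc/ccacc meet in 2 with "c" left. 2a->2: ok.
bcb: 2b undefined. 2b->0: no, ccbaca/abbaab meet in 0. 2b->1: no, cbc/bcbcc meet in 2 with "c" left. 2b->2: no, cbc/abbbac meet in 2 with "c" left. Open state 3: 2b->3.
cbc: 2c undefined. 2c->0: ok.
bcbb: 3b undefined. 3b->0: no, cbc/bcbb meet in 0. 3b->1: ok.
bcbc: 3c undefined. 3c->0: ok.
ccba: 3a undefined. 3a->0: ok.
All examples now run through 4 states with every (state, symbol) defined. Accept strings end in {0}, Reject strings end in {1,2,3}; accept={0}.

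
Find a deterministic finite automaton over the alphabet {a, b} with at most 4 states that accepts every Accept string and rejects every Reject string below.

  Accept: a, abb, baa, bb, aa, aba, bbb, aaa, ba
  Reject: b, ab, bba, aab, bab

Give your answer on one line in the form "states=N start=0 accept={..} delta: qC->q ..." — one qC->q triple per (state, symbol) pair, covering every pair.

State merging on the prefix tree: take the shortest (then alphabetical) example prefix whose next move is undefined and point that move at state 0, else 1, else 2, ...; a target is out if some Accept/Reject pair would then sit in one state with the same input left (inseparable). If every existing state is out, open a new one.
a: 0a undefined. 0a->0: ok.
b: 0b undefined. 0b->0: no, a/b meet in 0. Open state 1: 0b->1.
ba: 1a undefined. 1a->0: ok.
bb: 1b undefined. 1b->0: no, a/bba meet in 0. 1b->1: no, a/bba meet in 0. Open state 2: 1b->2.
bba: 2a undefined. 2a->0: no, a/bba meet in 0. 2a->1: ok.
bbb: 2b undefined. 2b->0: ok.
All examples now run through 3 states with every (state, symbol) defined. Accept strings end in {0,2}, Reject strings end in {1}; accept={0,2}.

states=3 start=0 accept={0,2} delta: 0a->0 0b->1 1a->0 1b->2 2a->1 2b->0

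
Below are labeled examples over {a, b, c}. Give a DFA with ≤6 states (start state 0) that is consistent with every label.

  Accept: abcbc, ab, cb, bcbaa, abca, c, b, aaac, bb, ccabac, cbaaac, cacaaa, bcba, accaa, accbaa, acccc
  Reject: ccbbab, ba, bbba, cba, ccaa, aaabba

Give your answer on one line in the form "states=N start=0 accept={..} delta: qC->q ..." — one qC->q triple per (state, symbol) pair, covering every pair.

states=4 start=0 accept={0,1,3} delta: 0a->1 0b->1 0c->0 1a->2 1b->1 1c->2 2a->3 2b->2 2c->1 3a->0 3b->0 3c->0

Fold the examples into a partial DFA from state 0: repeatedly fix the first undefined (state, symbol) met by the shortest-then-alphabetical prefix, trying targets in increasing order and rejecting any under which an Accept and a Reject string meet in one state with the same remainder; add a state when all current targets are rejected. Accepting states are where Accept strings end.
a: 0a undefined. 0a->0: no, accaa/ccaa meet in 0 with "ccaa" left. Open state 1: 0a->1.
b: 0b undefined. 0b->0: no, bcba/cba meet in 0 with "cba" left. 0b->1: ok.
c: 0c undefined. 0c->0: ok.
aa: 1a undefined. 1a->0: no, c/ba meet in 0. 1a->1: no, cb/ba meet in 1. Open state 2: 1a->2.
ab: 1b undefined. 1b->0: no, ab/ccbbab meet in 0. 1b->1: ok.
ac: 1c undefined. 1c->0: no, bcba/ba meet in 2. 1c->1: no, abca/ba meet in 2. 1c->2: ok.
aaa: 2a undefined. 2a->0: no, cbaaac/ba meet in 2. 2a->1: no, aaac/ba meet in 2. 2a->2: no, abca/ba meet in 2. Open state 3: 2a->3.
acc: 2c undefined. 2c->0: no, accaa/ba meet in 2. 2c->1: ok.
bcb: 2b undefined. 2b->0: no, abcbc/ccbbab meet in 0. 2b->1: no, abcbc/ba meet in 2. 2b->2: ok.
aaab: 3b undefined. 3b->0: ok.
aaac: 3c undefined. 3c->0: ok.
bcbaa: 3a undefined. 3a->0: ok.
All examples now run through 4 states with every (state, symbol) defined. Accept strings end in {0,1,3}, Reject strings end in {2}; accept={0,1,3}.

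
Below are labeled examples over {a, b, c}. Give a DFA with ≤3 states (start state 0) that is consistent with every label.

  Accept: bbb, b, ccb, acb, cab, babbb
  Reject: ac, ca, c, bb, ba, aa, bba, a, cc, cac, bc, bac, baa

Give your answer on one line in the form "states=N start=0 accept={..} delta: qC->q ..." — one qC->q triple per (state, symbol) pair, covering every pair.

State merging on the prefix tree: take the shortest (then alphabetical) example prefix whose next move is undefined and point that move at state 0, else 1, else 2, ...; a target is out if some Accept/Reject pair would then sit in one state with the same input left (inseparable). If every existing state is out, open a new one.
a: 0a undefined. 0a->0: ok.
b: 0b undefined. 0b->0: no, bbb/bb meet in 0. Open state 1: 0b->1.
c: 0c undefined. 0c->0: ok.
ba: 1a undefined. 1a->0: ok.
bb: 1b undefined. 1b->0: ok.
bc: 1c undefined. 1c->0: ok.
All examples now run through 2 states with every (state, symbol) defined. Accept strings end in {1}, Reject strings end in {0}; accept={1}.

states=2 start=0 accept={1} delta: 0a->0 0b->1 0c->0 1a->0 1b->0 1c->0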